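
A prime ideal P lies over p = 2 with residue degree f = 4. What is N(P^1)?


N(P^a) = p^(a*f)
= 2^(1*4)
= 2^4
= 16

16


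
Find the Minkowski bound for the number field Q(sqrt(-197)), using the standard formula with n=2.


d = -197, d mod 4 = 3, so disc(K) = 4d = -788; |disc(K)| = 788
Imaginary quadratic field, so n = 2, s = r2 = 1, r1 = 0
M = (n!/n^n) * (4/pi)^s * sqrt(|disc(K)|) = (2!/2^2) * (4/pi)^1 * sqrt(788)
= 0.5 * 1.273240 * 28.071338
= 17.8708

17.8708


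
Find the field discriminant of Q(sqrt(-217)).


For K = Q(sqrt(d)) with d squarefree: disc(K) = d if d = 1 mod 4, and disc(K) = 4d if d = 2 or 3 mod 4.
Here d = -217, and d mod 4 = 3.
d = 3 mod 4, not 1 (O_K = Z[sqrt(d)]), so disc(K) = 4d = 4 * (-217) = -868

-868


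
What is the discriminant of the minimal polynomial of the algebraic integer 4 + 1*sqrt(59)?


The element 4 + 1*sqrt(59) has minimal polynomial:
x^2 - 8*x - 43
Discriminant = (-8)^2 - 4*(-43)
= 64 + 172
= 236

236


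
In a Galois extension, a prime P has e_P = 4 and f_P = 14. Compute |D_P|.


|D_P| = e * f
= 4 * 14
= 56

56


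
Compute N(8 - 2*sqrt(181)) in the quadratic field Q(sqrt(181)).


N(a + b*sqrt(d)) = a^2 - d*b^2
= (8)^2 - (181)*(-2)^2
= 64 - 724
= -660

-660


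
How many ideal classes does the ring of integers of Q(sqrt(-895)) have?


K = Q(sqrt(-895)). d mod 4 = 1, so D = disc(K) = d = -895
h(K) equals the number of primitive reduced positive-definite forms (a, b, c) = a*x^2 + b*x*y + c*y^2 with b^2 - 4ac = D,
where reduced means |b| <= a <= c, with b >= 0 whenever |b| = a or a = c, and primitive means gcd(a, b, c) = 1.
Reduced forces 3a^2 <= |D| = 895, so 1 <= a <= 17; b must have the parity of D, and c = (b^2 - D)/(4a) must be an integer >= a.
Enumerate a = 1..17, b in [-a, a]:
  a=1: (1, 1, 224)  [1]
  a=2: (2, -1, 112), (2, 1, 112)  [2]
  a=3: none
  a=4: (4, -1, 56), (4, 1, 56)  [2]
  a=5: (5, 5, 46)  [1]
  a=6: none
  a=7: (7, -1, 32), (7, 1, 32)  [2]
  a=8: (8, -1, 28), (8, 1, 28)  [2]
  a=9: none
  a=10: (10, -5, 23), (10, 5, 23)  [2]
  a=11..13: none
  a=14: (14, -13, 19), (14, -1, 16), (14, 1, 16), (14, 13, 19)  [4]
  a=15..17: none
Total reduced forms: 1 + 2 + 2 + 1 + 2 + 2 + 2 + 4 = 16
h = 16

16


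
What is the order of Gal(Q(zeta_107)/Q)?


|Gal(Q(zeta_107)/Q)| = phi(107)
= 106

106


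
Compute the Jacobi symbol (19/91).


Compute (19/91) via quadratic reciprocity:
  reciprocity: (19/91) -> -(91/19)
  reduce: (15/19)
  reciprocity: (15/19) -> -(19/15)
  reduce: (4/15)
  pull out 2: (2/15) = +1  (since 15 mod 8 = 7)
  pull out 2: (2/15) = +1  (since 15 mod 8 = 7)
  (1/15) = 1
Product of signs = 1

1


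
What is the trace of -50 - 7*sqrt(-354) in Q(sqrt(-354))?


Tr(a + b*sqrt(d)) = (a + b*sqrt(d)) + (a - b*sqrt(d)) = 2a
= 2 * (-50)
= -100

-100


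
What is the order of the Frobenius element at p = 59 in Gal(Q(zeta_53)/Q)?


The Frobenius at p in Gal(Q(zeta_n)/Q) = (Z/nZ)* is the class of p, so its order is ord_53(59), the smallest k >= 1 with 59^k = 1 mod 53.
n = 53 = 53, phi(53) = 52; the order divides phi(n).
Divisors of 52: 1, 2, 4, 13, 26, 52
Repeated squaring mod 53: 59^1 = 6, 59^2 = 36, 59^4 = 24, 59^8 = 46, 59^16 = 49, 59^32 = 16
Test divisors in increasing order:
  k=1: 59^1 = 6 mod 53
  k=2: 59^2 = 36 mod 53
  k=4: 59^4 = 24 mod 53
  k=13: 59^13 = 46 * 24 * 6 = 52 mod 53
  k=26: 59^26 = 49 * 46 * 36 = 1 mod 53  <- first divisor giving 1
Order = 26

26


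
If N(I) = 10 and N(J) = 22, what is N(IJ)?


N(IJ) = N(I) * N(J)
= 10 * 22
= 220

220


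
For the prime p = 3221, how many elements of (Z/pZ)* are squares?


For prime p, the number of non-zero quadratic residues is (p-1)/2.
= (3221-1)/2
= 1610

1610


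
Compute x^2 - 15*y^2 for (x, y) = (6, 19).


x^2 - d*y^2
= 6^2 - 15*19^2
= 36 - 5415
= -5379

-5379


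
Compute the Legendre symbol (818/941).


p = 941 is prime, so compute (818/941) with the reciprocity algorithm (Jacobi-symbol steps: pull out 2s via (2/n), flip via reciprocity, reduce):
  pull out 2: (2/941) = -1  (since 941 mod 8 = 5)
  reciprocity: (409/941) -> +(941/409)
  reduce: (123/409)
  reciprocity: (123/409) -> +(409/123)
  reduce: (40/123)
  pull out 2: (2/123) = -1  (since 123 mod 8 = 3)
  pull out 2: (2/123) = -1  (since 123 mod 8 = 3)
  pull out 2: (2/123) = -1  (since 123 mod 8 = 3)
  reciprocity: (5/123) -> +(123/5)
  reduce: (3/5)
  reciprocity: (3/5) -> +(5/3)
  reduce: (2/3)
  pull out 2: (2/3) = -1  (since 3 mod 8 = 3)
  (1/3) = 1
Product of signs = -1
(818/941) = -1

-1


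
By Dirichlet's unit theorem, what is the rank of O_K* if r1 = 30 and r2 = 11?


By Dirichlet's unit theorem:
rank = r1 + r2 - 1
= 30 + 11 - 1
= 40

40


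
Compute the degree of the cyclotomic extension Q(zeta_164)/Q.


The degree equals Euler's totient phi(164).
164 = 2^2 * 41
phi(164) = 80

80


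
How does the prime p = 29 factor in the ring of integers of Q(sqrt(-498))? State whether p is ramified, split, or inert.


K = Q(sqrt(-498)). Since d mod 4 = 2, disc(K) = -1992.
Check p | disc: -1992 mod 29 = 9.
p does not divide disc. Compute Legendre symbol (d/p):
24^((29-1)/2) mod 29 = 1
(d/p) = 1, so p splits: (p) = P*P' with e=1, f=1, g=2.
Therefore p is split.

split


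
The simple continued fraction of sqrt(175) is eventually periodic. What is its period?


Run the CF algorithm for sqrt(175).
a_0 = floor(sqrt(175)) = 13; set m_0=0, q_0=1.
Recurrence: m' = q*a - m,  q' = (d - m'^2)/q,  a' = floor((a_0 + m')/q').
  step 1: m=13, q=6, a=4
  step 2: m=11, q=9, a=2
  step 3: m=7, q=14, a=1
  step 4: m=7, q=9, a=2
  step 5: m=11, q=6, a=4
  step 6: m=13, q=1, a=26
a_6 = 2*a_0 = 26, so the period closes here.
sqrt(175) = [13; 4, 2, 1, 2, 4, 26]
Period length = 6

6


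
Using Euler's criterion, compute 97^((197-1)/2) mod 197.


p = 197 is prime and the exponent is (p-1)/2 = 98, so by Euler's criterion 97^98 = (97/197) = +1 or -1 mod 197.
Compute by square-and-multiply:
  98 = 64 + 32 + 2 (binary 1100010)
  Repeated squaring mod 197: 97^1 = 97, 97^2 = 150, 97^4 = 42, 97^8 = 188, 97^16 = 81, 97^32 = 60, 97^64 = 54
  97^98 = 97^64 * 97^32 * 97^2 = 54 * 60 * 150 mod 197
    54 * 60 = 3240 = 88 mod 197
    88 * 150 = 13200 = 1 mod 197
  97^98 = 1 mod 197
Result 1: 97 is a quadratic residue mod 197.
97^98 mod 197 = 1

1


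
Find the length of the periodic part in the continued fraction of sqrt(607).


Run the CF algorithm for sqrt(607).
a_0 = floor(sqrt(607)) = 24; set m_0=0, q_0=1.
Recurrence: m' = q*a - m,  q' = (d - m'^2)/q,  a' = floor((a_0 + m')/q').
  step 1: m=24, q=31, a=1
  step 2: m=7, q=18, a=1
  step 3: m=11, q=27, a=1
  step 4: m=16, q=13, a=3
  step 5: m=23, q=6, a=7
  step 6: m=19, q=41, a=1
  step 7: m=22, q=3, a=15
  step 8: m=23, q=26, a=1
  step 9: m=3, q=23, a=1
  step 10: m=20, q=9, a=4
  step 11: m=16, q=39, a=1
  step 12: m=23, q=2, a=23
  step 13: m=23, q=39, a=1
  step 14: m=16, q=9, a=4
  step 15: m=20, q=23, a=1
  step 16: m=3, q=26, a=1
  step 17: m=23, q=3, a=15
  step 18: m=22, q=41, a=1
  step 19: m=19, q=6, a=7
  step 20: m=23, q=13, a=3
  step 21: m=16, q=27, a=1
  step 22: m=11, q=18, a=1
  step 23: m=7, q=31, a=1
  step 24: m=24, q=1, a=48
a_24 = 2*a_0 = 48, so the period closes here.
sqrt(607) = [24; 1, 1, 1, 3, 7, 1, 15, 1, 1, 4, 1, 23, 1, 4, 1, 1, 15, 1, 7, 3, 1, 1, 1, 48]
Period length = 24

24


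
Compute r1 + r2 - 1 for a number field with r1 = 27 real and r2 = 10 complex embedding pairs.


By Dirichlet's unit theorem:
rank = r1 + r2 - 1
= 27 + 10 - 1
= 36

36


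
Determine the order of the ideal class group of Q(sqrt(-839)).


K = Q(sqrt(-839)). d mod 4 = 1, so D = disc(K) = d = -839
h(K) equals the number of primitive reduced positive-definite forms (a, b, c) = a*x^2 + b*x*y + c*y^2 with b^2 - 4ac = D,
where reduced means |b| <= a <= c, with b >= 0 whenever |b| = a or a = c, and primitive means gcd(a, b, c) = 1.
Reduced forces 3a^2 <= |D| = 839, so 1 <= a <= 16; b must have the parity of D, and c = (b^2 - D)/(4a) must be an integer >= a.
Enumerate a = 1..16, b in [-a, a]:
  a=1: (1, 1, 210)  [1]
  a=2: (2, -1, 105), (2, 1, 105)  [2]
  a=3: (3, -1, 70), (3, 1, 70)  [2]
  a=4: (4, -3, 53), (4, 3, 53)  [2]
  a=5: (5, -1, 42), (5, 1, 42)  [2]
  a=6: (6, -5, 36), (6, -1, 35), (6, 1, 35), (6, 5, 36)  [4]
  a=7: (7, -1, 30), (7, 1, 30)  [2]
  a=8: (8, -5, 27), (8, 5, 27)  [2]
  a=9: (9, -5, 24), (9, 5, 24)  [2]
  a=10: (10, -9, 23), (10, -1, 21), (10, 1, 21), (10, 9, 23)  [4]
  a=11: none
  a=12: (12, -11, 20), (12, -5, 18), (12, 5, 18), (12, 11, 20)  [4]
  a=13: none
  a=14: (14, -13, 18), (14, -1, 15), (14, 1, 15), (14, 13, 18)  [4]
  a=15: (15, -11, 16), (15, 11, 16)  [2]
  a=16: none
Total reduced forms: 1 + 2 + 2 + 2 + 2 + 4 + 2 + 2 + 2 + 4 + 4 + 4 + 2 = 33
h = 33

33


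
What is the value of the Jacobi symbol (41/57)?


Compute (41/57) via quadratic reciprocity:
  reciprocity: (41/57) -> +(57/41)
  reduce: (16/41)
  pull out 2: (2/41) = +1  (since 41 mod 8 = 1)
  pull out 2: (2/41) = +1  (since 41 mod 8 = 1)
  pull out 2: (2/41) = +1  (since 41 mod 8 = 1)
  pull out 2: (2/41) = +1  (since 41 mod 8 = 1)
  (1/41) = 1
Product of signs = 1

1


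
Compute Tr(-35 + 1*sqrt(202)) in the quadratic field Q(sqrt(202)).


Tr(a + b*sqrt(d)) = (a + b*sqrt(d)) + (a - b*sqrt(d)) = 2a
= 2 * (-35)
= -70

-70


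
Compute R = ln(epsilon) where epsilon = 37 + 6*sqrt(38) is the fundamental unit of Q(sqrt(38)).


epsilon = 37 + 6*sqrt(38)
= 73.9865
R = ln(73.9865)
= 4.3039

4.3039


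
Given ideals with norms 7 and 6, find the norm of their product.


N(IJ) = N(I) * N(J)
= 7 * 6
= 42

42


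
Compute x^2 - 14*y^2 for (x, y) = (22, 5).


x^2 - d*y^2
= 22^2 - 14*5^2
= 484 - 350
= 134

134


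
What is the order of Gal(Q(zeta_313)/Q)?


|Gal(Q(zeta_313)/Q)| = phi(313)
= 312

312


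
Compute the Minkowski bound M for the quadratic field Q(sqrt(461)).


d = 461, d mod 4 = 1, so disc(K) = d = 461; |disc(K)| = 461
Real quadratic field, so n = 2, s = r2 = 0, r1 = 2
M = (n!/n^n) * (4/pi)^s * sqrt(|disc(K)|) = (2!/2^2) * (4/pi)^0 * sqrt(461)
= 0.5 * 1.000000 * 21.470911
= 10.7355

10.7355


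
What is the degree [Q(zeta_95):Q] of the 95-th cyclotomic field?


The degree equals Euler's totient phi(95).
95 = 5 * 19
phi(95) = 72

72


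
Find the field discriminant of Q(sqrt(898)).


For K = Q(sqrt(d)) with d squarefree: disc(K) = d if d = 1 mod 4, and disc(K) = 4d if d = 2 or 3 mod 4.
Here d = 898, and d mod 4 = 2.
d = 2 mod 4, not 1 (O_K = Z[sqrt(d)]), so disc(K) = 4d = 4 * (898) = 3592

3592


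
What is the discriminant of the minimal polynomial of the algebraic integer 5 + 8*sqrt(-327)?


The element 5 + 8*sqrt(-327) has minimal polynomial:
x^2 - 10*x + 20953
Discriminant = (-10)^2 - 4*(20953)
= 100 - 83812
= -83712

-83712


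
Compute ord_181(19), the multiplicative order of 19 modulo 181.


We want ord_181(19), the smallest k >= 1 with 19^k = 1 mod 181.
n = 181 = 181, phi(181) = 180; the order divides phi(n).
Divisors of 180: 1, 2, 3, 4, 5, 6, 9, 10, 12, 15, 18, 20, 30, 36, 45, 60, 90, 180
Repeated squaring mod 181: 19^1 = 19, 19^2 = 180, 19^4 = 1, 19^8 = 1, 19^16 = 1, 19^32 = 1, 19^64 = 1, 19^128 = 1
Test divisors in increasing order:
  k=1: 19^1 = 19 mod 181
  k=2: 19^2 = 180 mod 181
  k=3: 19^3 = 180 * 19 = 162 mod 181
  k=4: 19^4 = 1 mod 181  <- first divisor giving 1
Order = 4

4


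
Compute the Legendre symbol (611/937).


p = 937 is prime, so compute (611/937) with the reciprocity algorithm (Jacobi-symbol steps: pull out 2s via (2/n), flip via reciprocity, reduce):
  reciprocity: (611/937) -> +(937/611)
  reduce: (326/611)
  pull out 2: (2/611) = -1  (since 611 mod 8 = 3)
  reciprocity: (163/611) -> -(611/163)
  reduce: (122/163)
  pull out 2: (2/163) = -1  (since 163 mod 8 = 3)
  reciprocity: (61/163) -> +(163/61)
  reduce: (41/61)
  reciprocity: (41/61) -> +(61/41)
  reduce: (20/41)
  pull out 2: (2/41) = +1  (since 41 mod 8 = 1)
  pull out 2: (2/41) = +1  (since 41 mod 8 = 1)
  reciprocity: (5/41) -> +(41/5)
  reduce: (1/5)
  (1/5) = 1
Product of signs = -1
(611/937) = -1

-1


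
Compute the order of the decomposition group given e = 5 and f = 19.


|D_P| = e * f
= 5 * 19
= 95

95


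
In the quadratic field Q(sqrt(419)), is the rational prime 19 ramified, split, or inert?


K = Q(sqrt(419)). Since d mod 4 = 3, disc(K) = 1676.
Check p | disc: 1676 mod 19 = 4.
p does not divide disc. Compute Legendre symbol (d/p):
1^((19-1)/2) mod 19 = 1
(d/p) = 1, so p splits: (p) = P*P' with e=1, f=1, g=2.
Therefore p is split.

split


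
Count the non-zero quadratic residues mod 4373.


For prime p, the number of non-zero quadratic residues is (p-1)/2.
= (4373-1)/2
= 2186

2186


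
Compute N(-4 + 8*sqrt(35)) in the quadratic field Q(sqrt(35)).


N(a + b*sqrt(d)) = a^2 - d*b^2
= (-4)^2 - (35)*(8)^2
= 16 - 2240
= -2224

-2224


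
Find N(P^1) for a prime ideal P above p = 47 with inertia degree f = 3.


N(P^a) = p^(a*f)
= 47^(1*3)
= 47^3
= 103823

103823


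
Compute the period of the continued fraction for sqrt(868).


Run the CF algorithm for sqrt(868).
a_0 = floor(sqrt(868)) = 29; set m_0=0, q_0=1.
Recurrence: m' = q*a - m,  q' = (d - m'^2)/q,  a' = floor((a_0 + m')/q').
  step 1: m=29, q=27, a=2
  step 2: m=25, q=9, a=6
  step 3: m=29, q=3, a=19
  step 4: m=28, q=28, a=2
  step 5: m=28, q=3, a=19
  step 6: m=29, q=9, a=6
  step 7: m=25, q=27, a=2
  step 8: m=29, q=1, a=58
a_8 = 2*a_0 = 58, so the period closes here.
sqrt(868) = [29; 2, 6, 19, 2, 19, 6, 2, 58]
Period length = 8

8


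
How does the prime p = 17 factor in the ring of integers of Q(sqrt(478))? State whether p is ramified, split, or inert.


K = Q(sqrt(478)). Since d mod 4 = 2, disc(K) = 1912.
Check p | disc: 1912 mod 17 = 8.
p does not divide disc. Compute Legendre symbol (d/p):
2^((17-1)/2) mod 17 = 1
(d/p) = 1, so p splits: (p) = P*P' with e=1, f=1, g=2.
Therefore p is split.

split


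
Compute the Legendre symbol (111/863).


p = 863 is prime, so compute (111/863) with the reciprocity algorithm (Jacobi-symbol steps: pull out 2s via (2/n), flip via reciprocity, reduce):
  reciprocity: (111/863) -> -(863/111)
  reduce: (86/111)
  pull out 2: (2/111) = +1  (since 111 mod 8 = 7)
  reciprocity: (43/111) -> -(111/43)
  reduce: (25/43)
  reciprocity: (25/43) -> +(43/25)
  reduce: (18/25)
  pull out 2: (2/25) = +1  (since 25 mod 8 = 1)
  reciprocity: (9/25) -> +(25/9)
  reduce: (7/9)
  reciprocity: (7/9) -> +(9/7)
  reduce: (2/7)
  pull out 2: (2/7) = +1  (since 7 mod 8 = 7)
  (1/7) = 1
Product of signs = 1
(111/863) = 1

1


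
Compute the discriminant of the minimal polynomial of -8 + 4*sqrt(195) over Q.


The element -8 + 4*sqrt(195) has minimal polynomial:
x^2 + 16*x - 3056
Discriminant = (16)^2 - 4*(-3056)
= 256 + 12224
= 12480

12480


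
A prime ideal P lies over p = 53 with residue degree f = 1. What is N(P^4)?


N(P^a) = p^(a*f)
= 53^(4*1)
= 53^4
= 7890481

7890481


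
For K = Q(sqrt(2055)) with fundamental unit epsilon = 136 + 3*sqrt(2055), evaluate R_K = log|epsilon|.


epsilon = 136 + 3*sqrt(2055)
= 271.9963
R = ln(271.9963)
= 5.6058

5.6058


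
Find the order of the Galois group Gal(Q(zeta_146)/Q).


|Gal(Q(zeta_146)/Q)| = phi(146)
= 72

72


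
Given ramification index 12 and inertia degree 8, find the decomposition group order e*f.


|D_P| = e * f
= 12 * 8
= 96

96


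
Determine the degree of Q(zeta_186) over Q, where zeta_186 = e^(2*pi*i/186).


The degree equals Euler's totient phi(186).
186 = 2 * 3 * 31
phi(186) = 60

60


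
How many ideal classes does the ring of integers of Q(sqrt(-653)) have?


K = Q(sqrt(-653)). d mod 4 = 3, so D = disc(K) = 4d = -2612
h(K) equals the number of primitive reduced positive-definite forms (a, b, c) = a*x^2 + b*x*y + c*y^2 with b^2 - 4ac = D,
where reduced means |b| <= a <= c, with b >= 0 whenever |b| = a or a = c, and primitive means gcd(a, b, c) = 1.
Reduced forces 3a^2 <= |D| = 2612, so 1 <= a <= 29; b must have the parity of D, and c = (b^2 - D)/(4a) must be an integer >= a.
Enumerate a = 1..29, b in [-a, a]:
  a=1: (1, 0, 653)  [1]
  a=2: (2, 2, 327)  [1]
  a=3: (3, -2, 218), (3, 2, 218)  [2]
  a=4..5: none
  a=6: (6, -2, 109), (6, 2, 109)  [2]
  a=7..8: none
  a=9: (9, -4, 73), (9, 4, 73)  [2]
  a=10..12: none
  a=13: (13, -12, 53), (13, 12, 53)  [2]
  a=14..17: none
  a=18: (18, -14, 39), (18, 14, 39)  [2]
  a=19..25: none
  a=26: (26, -14, 27), (26, 14, 27)  [2]
  a=27..29: none
Total reduced forms: 1 + 1 + 2 + 2 + 2 + 2 + 2 + 2 = 14
h = 14

14


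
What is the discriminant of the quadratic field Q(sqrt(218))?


For K = Q(sqrt(d)) with d squarefree: disc(K) = d if d = 1 mod 4, and disc(K) = 4d if d = 2 or 3 mod 4.
Here d = 218, and d mod 4 = 2.
d = 2 mod 4, not 1 (O_K = Z[sqrt(d)]), so disc(K) = 4d = 4 * (218) = 872

872


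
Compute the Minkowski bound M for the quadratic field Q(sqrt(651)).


d = 651, d mod 4 = 3, so disc(K) = 4d = 2604; |disc(K)| = 2604
Real quadratic field, so n = 2, s = r2 = 0, r1 = 2
M = (n!/n^n) * (4/pi)^s * sqrt(|disc(K)|) = (2!/2^2) * (4/pi)^0 * sqrt(2604)
= 0.5 * 1.000000 * 51.029403
= 25.5147

25.5147


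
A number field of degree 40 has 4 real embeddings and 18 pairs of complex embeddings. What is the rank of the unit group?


By Dirichlet's unit theorem:
rank = r1 + r2 - 1
= 4 + 18 - 1
= 21

21


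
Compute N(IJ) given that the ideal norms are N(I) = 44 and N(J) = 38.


N(IJ) = N(I) * N(J)
= 44 * 38
= 1672

1672


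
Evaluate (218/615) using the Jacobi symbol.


Compute (218/615) via quadratic reciprocity:
  pull out 2: (2/615) = +1  (since 615 mod 8 = 7)
  reciprocity: (109/615) -> +(615/109)
  reduce: (70/109)
  pull out 2: (2/109) = -1  (since 109 mod 8 = 5)
  reciprocity: (35/109) -> +(109/35)
  reduce: (4/35)
  pull out 2: (2/35) = -1  (since 35 mod 8 = 3)
  pull out 2: (2/35) = -1  (since 35 mod 8 = 3)
  (1/35) = 1
Product of signs = -1

-1


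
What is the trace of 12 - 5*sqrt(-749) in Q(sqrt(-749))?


Tr(a + b*sqrt(d)) = (a + b*sqrt(d)) + (a - b*sqrt(d)) = 2a
= 2 * (12)
= 24

24


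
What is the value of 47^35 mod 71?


p = 71 is prime and the exponent is (p-1)/2 = 35, so by Euler's criterion 47^35 = (47/71) = +1 or -1 mod 71.
Compute by square-and-multiply:
  35 = 32 + 2 + 1 (binary 100011)
  Repeated squaring mod 71: 47^1 = 47, 47^2 = 8, 47^4 = 64, 47^8 = 49, 47^16 = 58, 47^32 = 27
  47^35 = 47^32 * 47^2 * 47^1 = 27 * 8 * 47 mod 71
    27 * 8 = 216 = 3 mod 71
    3 * 47 = 141 = 70 mod 71
  47^35 = 70 mod 71
Result 70 = p - 1 = -1 mod 71: 47 is a quadratic non-residue mod 71. As a residue in [0, p-1] the value is 70.
47^35 mod 71 = 70

70


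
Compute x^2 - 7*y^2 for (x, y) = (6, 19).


x^2 - d*y^2
= 6^2 - 7*19^2
= 36 - 2527
= -2491

-2491


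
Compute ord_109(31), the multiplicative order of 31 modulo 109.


We want ord_109(31), the smallest k >= 1 with 31^k = 1 mod 109.
n = 109 = 109, phi(109) = 108; the order divides phi(n).
Divisors of 108: 1, 2, 3, 4, 6, 9, 12, 18, 27, 36, 54, 108
Repeated squaring mod 109: 31^1 = 31, 31^2 = 89, 31^4 = 73, 31^8 = 97, 31^16 = 35, 31^32 = 26, 31^64 = 22
Test divisors in increasing order:
  k=1: 31^1 = 31 mod 109
  k=2: 31^2 = 89 mod 109
  k=3: 31^3 = 89 * 31 = 34 mod 109
  k=4: 31^4 = 73 mod 109
  k=6: 31^6 = 73 * 89 = 66 mod 109
  k=9: 31^9 = 97 * 31 = 64 mod 109
  k=12: 31^12 = 97 * 73 = 105 mod 109
  k=18: 31^18 = 35 * 89 = 63 mod 109
  k=27: 31^27 = 35 * 97 * 89 * 31 = 108 mod 109
  k=36: 31^36 = 26 * 73 = 45 mod 109
  k=54: 31^54 = 26 * 35 * 73 * 89 = 1 mod 109  <- first divisor giving 1
Order = 54

54


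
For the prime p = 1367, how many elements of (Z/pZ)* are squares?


For prime p, the number of non-zero quadratic residues is (p-1)/2.
= (1367-1)/2
= 683

683


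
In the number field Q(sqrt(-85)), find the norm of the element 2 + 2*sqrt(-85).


N(a + b*sqrt(d)) = a^2 - d*b^2
= (2)^2 - (-85)*(2)^2
= 4 + 340
= 344

344


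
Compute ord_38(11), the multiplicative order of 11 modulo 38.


We want ord_38(11), the smallest k >= 1 with 11^k = 1 mod 38.
n = 38 = 2 * 19, phi(38) = 18; the order divides phi(n).
Divisors of 18: 1, 2, 3, 6, 9, 18
Repeated squaring mod 38: 11^1 = 11, 11^2 = 7, 11^4 = 11, 11^8 = 7, 11^16 = 11
Test divisors in increasing order:
  k=1: 11^1 = 11 mod 38
  k=2: 11^2 = 7 mod 38
  k=3: 11^3 = 7 * 11 = 1 mod 38  <- first divisor giving 1
Order = 3

3


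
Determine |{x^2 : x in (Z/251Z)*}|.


For prime p, the number of non-zero quadratic residues is (p-1)/2.
= (251-1)/2
= 125

125


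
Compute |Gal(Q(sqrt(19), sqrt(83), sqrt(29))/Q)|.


The 3 square roots of distinct primes are multiplicatively independent over Q,
so [K:Q] = 2^3 and Gal(K/Q) is isomorphic to (Z/2Z)^3.
|Gal| = 2^3 = 8

8


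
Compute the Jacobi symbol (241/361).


Compute (241/361) via quadratic reciprocity:
  reciprocity: (241/361) -> +(361/241)
  reduce: (120/241)
  pull out 2: (2/241) = +1  (since 241 mod 8 = 1)
  pull out 2: (2/241) = +1  (since 241 mod 8 = 1)
  pull out 2: (2/241) = +1  (since 241 mod 8 = 1)
  reciprocity: (15/241) -> +(241/15)
  reduce: (1/15)
  (1/15) = 1
Product of signs = 1

1


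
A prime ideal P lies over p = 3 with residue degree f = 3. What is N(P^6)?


N(P^a) = p^(a*f)
= 3^(6*3)
= 3^18
= 387420489

387420489


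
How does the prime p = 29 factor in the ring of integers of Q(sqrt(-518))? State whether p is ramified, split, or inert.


K = Q(sqrt(-518)). Since d mod 4 = 2, disc(K) = -2072.
Check p | disc: -2072 mod 29 = 16.
p does not divide disc. Compute Legendre symbol (d/p):
4^((29-1)/2) mod 29 = 1
(d/p) = 1, so p splits: (p) = P*P' with e=1, f=1, g=2.
Therefore p is split.

split


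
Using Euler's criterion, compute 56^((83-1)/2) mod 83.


p = 83 is prime and the exponent is (p-1)/2 = 41, so by Euler's criterion 56^41 = (56/83) = +1 or -1 mod 83.
Compute by square-and-multiply:
  41 = 32 + 8 + 1 (binary 101001)
  Repeated squaring mod 83: 56^1 = 56, 56^2 = 65, 56^4 = 75, 56^8 = 64, 56^16 = 29, 56^32 = 11
  56^41 = 56^32 * 56^8 * 56^1 = 11 * 64 * 56 mod 83
    11 * 64 = 704 = 40 mod 83
    40 * 56 = 2240 = 82 mod 83
  56^41 = 82 mod 83
Result 82 = p - 1 = -1 mod 83: 56 is a quadratic non-residue mod 83. As a residue in [0, p-1] the value is 82.
56^41 mod 83 = 82

82


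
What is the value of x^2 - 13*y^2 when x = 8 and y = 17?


x^2 - d*y^2
= 8^2 - 13*17^2
= 64 - 3757
= -3693

-3693


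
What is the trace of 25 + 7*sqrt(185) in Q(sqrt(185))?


Tr(a + b*sqrt(d)) = (a + b*sqrt(d)) + (a - b*sqrt(d)) = 2a
= 2 * (25)
= 50

50


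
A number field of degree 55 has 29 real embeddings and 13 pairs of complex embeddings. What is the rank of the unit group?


By Dirichlet's unit theorem:
rank = r1 + r2 - 1
= 29 + 13 - 1
= 41

41


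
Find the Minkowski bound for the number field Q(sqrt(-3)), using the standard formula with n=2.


d = -3, d mod 4 = 1, so disc(K) = d = -3; |disc(K)| = 3
Imaginary quadratic field, so n = 2, s = r2 = 1, r1 = 0
M = (n!/n^n) * (4/pi)^s * sqrt(|disc(K)|) = (2!/2^2) * (4/pi)^1 * sqrt(3)
= 0.5 * 1.273240 * 1.732051
= 1.1027

1.1027


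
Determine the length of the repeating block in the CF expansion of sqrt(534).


Run the CF algorithm for sqrt(534).
a_0 = floor(sqrt(534)) = 23; set m_0=0, q_0=1.
Recurrence: m' = q*a - m,  q' = (d - m'^2)/q,  a' = floor((a_0 + m')/q').
  step 1: m=23, q=5, a=9
  step 2: m=22, q=10, a=4
  step 3: m=18, q=21, a=1
  step 4: m=3, q=25, a=1
  step 5: m=22, q=2, a=22
  step 6: m=22, q=25, a=1
  step 7: m=3, q=21, a=1
  step 8: m=18, q=10, a=4
  step 9: m=22, q=5, a=9
  step 10: m=23, q=1, a=46
a_10 = 2*a_0 = 46, so the period closes here.
sqrt(534) = [23; 9, 4, 1, 1, 22, 1, 1, 4, 9, 46]
Period length = 10

10


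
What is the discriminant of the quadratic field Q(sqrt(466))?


For K = Q(sqrt(d)) with d squarefree: disc(K) = d if d = 1 mod 4, and disc(K) = 4d if d = 2 or 3 mod 4.
Here d = 466, and d mod 4 = 2.
d = 2 mod 4, not 1 (O_K = Z[sqrt(d)]), so disc(K) = 4d = 4 * (466) = 1864

1864


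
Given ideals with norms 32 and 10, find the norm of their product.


N(IJ) = N(I) * N(J)
= 32 * 10
= 320

320


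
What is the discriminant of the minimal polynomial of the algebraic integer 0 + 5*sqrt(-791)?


The element 0 + 5*sqrt(-791) has minimal polynomial:
x^2 + 0*x + 19775
Discriminant = (0)^2 - 4*(19775)
= 0 - 79100
= -79100

-79100


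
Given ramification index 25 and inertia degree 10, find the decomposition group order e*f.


|D_P| = e * f
= 25 * 10
= 250

250


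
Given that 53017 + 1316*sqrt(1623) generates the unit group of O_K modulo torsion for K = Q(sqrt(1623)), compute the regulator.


epsilon = 53017 + 1316*sqrt(1623)
= 106034.0000
R = ln(106034.0000)
= 11.5715

11.5715


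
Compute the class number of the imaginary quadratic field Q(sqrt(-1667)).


K = Q(sqrt(-1667)). d mod 4 = 1, so D = disc(K) = d = -1667
h(K) equals the number of primitive reduced positive-definite forms (a, b, c) = a*x^2 + b*x*y + c*y^2 with b^2 - 4ac = D,
where reduced means |b| <= a <= c, with b >= 0 whenever |b| = a or a = c, and primitive means gcd(a, b, c) = 1.
Reduced forces 3a^2 <= |D| = 1667, so 1 <= a <= 23; b must have the parity of D, and c = (b^2 - D)/(4a) must be an integer >= a.
Enumerate a = 1..23, b in [-a, a]:
  a=1: (1, 1, 417)  [1]
  a=2: none
  a=3: (3, -1, 139), (3, 1, 139)  [2]
  a=4..8: none
  a=9: (9, -5, 47), (9, 5, 47)  [2]
  a=10: none
  a=11: (11, -7, 39), (11, 7, 39)  [2]
  a=12: none
  a=13: (13, -7, 33), (13, 7, 33)  [2]
  a=14..16: none
  a=17: (17, -13, 27), (17, 13, 27)  [2]
  a=18: none
  a=19: (19, -9, 23), (19, 9, 23)  [2]
  a=20..23: none
Total reduced forms: 1 + 2 + 2 + 2 + 2 + 2 + 2 = 13
h = 13

13


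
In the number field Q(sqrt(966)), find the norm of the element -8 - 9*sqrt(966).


N(a + b*sqrt(d)) = a^2 - d*b^2
= (-8)^2 - (966)*(-9)^2
= 64 - 78246
= -78182

-78182


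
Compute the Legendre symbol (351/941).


p = 941 is prime, so compute (351/941) with the reciprocity algorithm (Jacobi-symbol steps: pull out 2s via (2/n), flip via reciprocity, reduce):
  reciprocity: (351/941) -> +(941/351)
  reduce: (239/351)
  reciprocity: (239/351) -> -(351/239)
  reduce: (112/239)
  pull out 2: (2/239) = +1  (since 239 mod 8 = 7)
  pull out 2: (2/239) = +1  (since 239 mod 8 = 7)
  pull out 2: (2/239) = +1  (since 239 mod 8 = 7)
  pull out 2: (2/239) = +1  (since 239 mod 8 = 7)
  reciprocity: (7/239) -> -(239/7)
  reduce: (1/7)
  (1/7) = 1
Product of signs = 1
(351/941) = 1

1


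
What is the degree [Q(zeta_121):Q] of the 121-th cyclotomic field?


The degree equals Euler's totient phi(121).
121 = 11^2
phi(121) = 110

110


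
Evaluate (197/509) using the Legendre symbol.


p = 509 is prime, so compute (197/509) with the reciprocity algorithm (Jacobi-symbol steps: pull out 2s via (2/n), flip via reciprocity, reduce):
  reciprocity: (197/509) -> +(509/197)
  reduce: (115/197)
  reciprocity: (115/197) -> +(197/115)
  reduce: (82/115)
  pull out 2: (2/115) = -1  (since 115 mod 8 = 3)
  reciprocity: (41/115) -> +(115/41)
  reduce: (33/41)
  reciprocity: (33/41) -> +(41/33)
  reduce: (8/33)
  pull out 2: (2/33) = +1  (since 33 mod 8 = 1)
  pull out 2: (2/33) = +1  (since 33 mod 8 = 1)
  pull out 2: (2/33) = +1  (since 33 mod 8 = 1)
  (1/33) = 1
Product of signs = -1
(197/509) = -1

-1


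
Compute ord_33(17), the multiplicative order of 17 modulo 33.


We want ord_33(17), the smallest k >= 1 with 17^k = 1 mod 33.
n = 33 = 3 * 11, phi(33) = 20; the order divides phi(n).
Divisors of 20: 1, 2, 4, 5, 10, 20
Repeated squaring mod 33: 17^1 = 17, 17^2 = 25, 17^4 = 31, 17^8 = 4, 17^16 = 16
Test divisors in increasing order:
  k=1: 17^1 = 17 mod 33
  k=2: 17^2 = 25 mod 33
  k=4: 17^4 = 31 mod 33
  k=5: 17^5 = 31 * 17 = 32 mod 33
  k=10: 17^10 = 4 * 25 = 1 mod 33  <- first divisor giving 1
Order = 10

10


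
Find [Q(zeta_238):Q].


The degree equals Euler's totient phi(238).
238 = 2 * 7 * 17
phi(238) = 96

96


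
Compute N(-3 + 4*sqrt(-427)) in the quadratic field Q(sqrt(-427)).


N(a + b*sqrt(d)) = a^2 - d*b^2
= (-3)^2 - (-427)*(4)^2
= 9 + 6832
= 6841

6841


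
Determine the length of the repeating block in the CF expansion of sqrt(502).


Run the CF algorithm for sqrt(502).
a_0 = floor(sqrt(502)) = 22; set m_0=0, q_0=1.
Recurrence: m' = q*a - m,  q' = (d - m'^2)/q,  a' = floor((a_0 + m')/q').
  step 1: m=22, q=18, a=2
  step 2: m=14, q=17, a=2
  step 3: m=20, q=6, a=7
  step 4: m=22, q=3, a=14
  step 5: m=20, q=34, a=1
  step 6: m=14, q=9, a=4
  step 7: m=22, q=2, a=22
  step 8: m=22, q=9, a=4
  step 9: m=14, q=34, a=1
  step 10: m=20, q=3, a=14
  step 11: m=22, q=6, a=7
  step 12: m=20, q=17, a=2
  step 13: m=14, q=18, a=2
  step 14: m=22, q=1, a=44
a_14 = 2*a_0 = 44, so the period closes here.
sqrt(502) = [22; 2, 2, 7, 14, 1, 4, 22, 4, 1, 14, 7, 2, 2, 44]
Period length = 14

14


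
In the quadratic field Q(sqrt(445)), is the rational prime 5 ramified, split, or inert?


K = Q(sqrt(445)). Since d mod 4 = 1, disc(K) = 445.
Check p | disc: 445 mod 5 = 0.
p divides disc, so p ramifies: (p) = P^2 with e=2, f=1, g=1.
Therefore p is ramified.

ramified


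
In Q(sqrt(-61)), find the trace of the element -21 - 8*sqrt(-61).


Tr(a + b*sqrt(d)) = (a + b*sqrt(d)) + (a - b*sqrt(d)) = 2a
= 2 * (-21)
= -42

-42


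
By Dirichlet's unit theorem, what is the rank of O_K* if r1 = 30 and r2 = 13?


By Dirichlet's unit theorem:
rank = r1 + r2 - 1
= 30 + 13 - 1
= 42

42


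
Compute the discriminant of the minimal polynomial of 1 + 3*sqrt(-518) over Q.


The element 1 + 3*sqrt(-518) has minimal polynomial:
x^2 - 2*x + 4663
Discriminant = (-2)^2 - 4*(4663)
= 4 - 18652
= -18648

-18648


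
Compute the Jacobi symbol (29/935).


Compute (29/935) via quadratic reciprocity:
  reciprocity: (29/935) -> +(935/29)
  reduce: (7/29)
  reciprocity: (7/29) -> +(29/7)
  reduce: (1/7)
  (1/7) = 1
Product of signs = 1

1


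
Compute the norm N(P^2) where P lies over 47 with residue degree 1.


N(P^a) = p^(a*f)
= 47^(2*1)
= 47^2
= 2209

2209


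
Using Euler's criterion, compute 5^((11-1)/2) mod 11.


p = 11 is prime and the exponent is (p-1)/2 = 5, so by Euler's criterion 5^5 = (5/11) = +1 or -1 mod 11.
Compute by square-and-multiply:
  5 = 4 + 1 (binary 101)
  Repeated squaring mod 11: 5^1 = 5, 5^2 = 3, 5^4 = 9
  5^5 = 5^4 * 5^1 = 9 * 5 mod 11
    9 * 5 = 45 = 1 mod 11
  5^5 = 1 mod 11
Result 1: 5 is a quadratic residue mod 11.
5^5 mod 11 = 1

1


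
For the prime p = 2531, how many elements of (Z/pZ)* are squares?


For prime p, the number of non-zero quadratic residues is (p-1)/2.
= (2531-1)/2
= 1265

1265


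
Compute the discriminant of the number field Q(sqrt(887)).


For K = Q(sqrt(d)) with d squarefree: disc(K) = d if d = 1 mod 4, and disc(K) = 4d if d = 2 or 3 mod 4.
Here d = 887, and d mod 4 = 3.
d = 3 mod 4, not 1 (O_K = Z[sqrt(d)]), so disc(K) = 4d = 4 * (887) = 3548

3548


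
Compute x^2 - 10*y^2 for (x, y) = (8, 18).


x^2 - d*y^2
= 8^2 - 10*18^2
= 64 - 3240
= -3176

-3176


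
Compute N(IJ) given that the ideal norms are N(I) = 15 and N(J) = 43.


N(IJ) = N(I) * N(J)
= 15 * 43
= 645

645


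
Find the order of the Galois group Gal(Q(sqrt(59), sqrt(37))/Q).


The 2 square roots of distinct primes are multiplicatively independent over Q,
so [K:Q] = 2^2 and Gal(K/Q) is isomorphic to (Z/2Z)^2.
|Gal| = 2^2 = 4

4


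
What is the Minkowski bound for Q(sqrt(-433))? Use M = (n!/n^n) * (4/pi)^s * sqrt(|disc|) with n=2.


d = -433, d mod 4 = 3, so disc(K) = 4d = -1732; |disc(K)| = 1732
Imaginary quadratic field, so n = 2, s = r2 = 1, r1 = 0
M = (n!/n^n) * (4/pi)^s * sqrt(|disc(K)|) = (2!/2^2) * (4/pi)^1 * sqrt(1732)
= 0.5 * 1.273240 * 41.617304
= 26.4944

26.4944


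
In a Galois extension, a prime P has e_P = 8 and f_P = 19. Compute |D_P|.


|D_P| = e * f
= 8 * 19
= 152

152


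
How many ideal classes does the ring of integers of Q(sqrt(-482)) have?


K = Q(sqrt(-482)). d mod 4 = 2, so D = disc(K) = 4d = -1928
h(K) equals the number of primitive reduced positive-definite forms (a, b, c) = a*x^2 + b*x*y + c*y^2 with b^2 - 4ac = D,
where reduced means |b| <= a <= c, with b >= 0 whenever |b| = a or a = c, and primitive means gcd(a, b, c) = 1.
Reduced forces 3a^2 <= |D| = 1928, so 1 <= a <= 25; b must have the parity of D, and c = (b^2 - D)/(4a) must be an integer >= a.
Enumerate a = 1..25, b in [-a, a]:
  a=1: (1, 0, 482)  [1]
  a=2: (2, 0, 241)  [1]
  a=3: (3, -2, 161), (3, 2, 161)  [2]
  a=4..5: none
  a=6: (6, -4, 81), (6, 4, 81)  [2]
  a=7: (7, -2, 69), (7, 2, 69)  [2]
  a=8: none
  a=9: (9, -4, 54), (9, 4, 54)  [2]
  a=10..12: none
  a=13: (13, -10, 39), (13, 10, 39)  [2]
  a=14: (14, -12, 37), (14, 12, 37)  [2]
  a=15..17: none
  a=18: (18, -4, 27), (18, 4, 27)  [2]
  a=19..20: none
  a=21: (21, -16, 26), (21, -2, 23), (21, 2, 23), (21, 16, 26)  [4]
  a=22..25: none
Total reduced forms: 1 + 1 + 2 + 2 + 2 + 2 + 2 + 2 + 2 + 4 = 20
h = 20

20


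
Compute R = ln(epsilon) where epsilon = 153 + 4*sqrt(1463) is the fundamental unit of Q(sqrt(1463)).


epsilon = 153 + 4*sqrt(1463)
= 305.9967
R = ln(305.9967)
= 5.7236

5.7236


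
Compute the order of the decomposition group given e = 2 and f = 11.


|D_P| = e * f
= 2 * 11
= 22

22


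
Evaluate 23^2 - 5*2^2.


x^2 - d*y^2
= 23^2 - 5*2^2
= 529 - 20
= 509

509


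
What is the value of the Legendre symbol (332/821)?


p = 821 is prime, so compute (332/821) with the reciprocity algorithm (Jacobi-symbol steps: pull out 2s via (2/n), flip via reciprocity, reduce):
  pull out 2: (2/821) = -1  (since 821 mod 8 = 5)
  pull out 2: (2/821) = -1  (since 821 mod 8 = 5)
  reciprocity: (83/821) -> +(821/83)
  reduce: (74/83)
  pull out 2: (2/83) = -1  (since 83 mod 8 = 3)
  reciprocity: (37/83) -> +(83/37)
  reduce: (9/37)
  reciprocity: (9/37) -> +(37/9)
  reduce: (1/9)
  (1/9) = 1
Product of signs = -1
(332/821) = -1

-1


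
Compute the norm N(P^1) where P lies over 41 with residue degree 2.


N(P^a) = p^(a*f)
= 41^(1*2)
= 41^2
= 1681

1681


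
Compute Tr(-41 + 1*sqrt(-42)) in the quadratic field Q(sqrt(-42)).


Tr(a + b*sqrt(d)) = (a + b*sqrt(d)) + (a - b*sqrt(d)) = 2a
= 2 * (-41)
= -82

-82


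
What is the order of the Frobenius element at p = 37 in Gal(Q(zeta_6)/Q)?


The Frobenius at p in Gal(Q(zeta_n)/Q) = (Z/nZ)* is the class of p, so its order is ord_6(37), the smallest k >= 1 with 37^k = 1 mod 6.
n = 6 = 2 * 3, phi(6) = 2; the order divides phi(n).
Divisors of 2: 1, 2
Repeated squaring mod 6: 37^1 = 1, 37^2 = 1
Test divisors in increasing order:
  k=1: 37^1 = 1 mod 6  <- first divisor giving 1
Order = 1

1


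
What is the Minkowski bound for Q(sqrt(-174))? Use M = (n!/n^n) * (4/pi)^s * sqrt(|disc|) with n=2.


d = -174, d mod 4 = 2, so disc(K) = 4d = -696; |disc(K)| = 696
Imaginary quadratic field, so n = 2, s = r2 = 1, r1 = 0
M = (n!/n^n) * (4/pi)^s * sqrt(|disc(K)|) = (2!/2^2) * (4/pi)^1 * sqrt(696)
= 0.5 * 1.273240 * 26.381812
= 16.7952

16.7952


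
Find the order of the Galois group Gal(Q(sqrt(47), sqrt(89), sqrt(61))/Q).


The 3 square roots of distinct primes are multiplicatively independent over Q,
so [K:Q] = 2^3 and Gal(K/Q) is isomorphic to (Z/2Z)^3.
|Gal| = 2^3 = 8

8


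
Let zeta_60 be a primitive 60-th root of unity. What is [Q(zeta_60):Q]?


The degree equals Euler's totient phi(60).
60 = 2^2 * 3 * 5
phi(60) = 16

16


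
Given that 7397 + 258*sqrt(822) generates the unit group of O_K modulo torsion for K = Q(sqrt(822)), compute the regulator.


epsilon = 7397 + 258*sqrt(822)
= 14793.9999
R = ln(14793.9999)
= 9.6020

9.6020


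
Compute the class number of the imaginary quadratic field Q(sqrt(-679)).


K = Q(sqrt(-679)). d mod 4 = 1, so D = disc(K) = d = -679
h(K) equals the number of primitive reduced positive-definite forms (a, b, c) = a*x^2 + b*x*y + c*y^2 with b^2 - 4ac = D,
where reduced means |b| <= a <= c, with b >= 0 whenever |b| = a or a = c, and primitive means gcd(a, b, c) = 1.
Reduced forces 3a^2 <= |D| = 679, so 1 <= a <= 15; b must have the parity of D, and c = (b^2 - D)/(4a) must be an integer >= a.
Enumerate a = 1..15, b in [-a, a]:
  a=1: (1, 1, 170)  [1]
  a=2: (2, -1, 85), (2, 1, 85)  [2]
  a=3: none
  a=4: (4, -3, 43), (4, 3, 43)  [2]
  a=5: (5, -1, 34), (5, 1, 34)  [2]
  a=6: none
  a=7: (7, 7, 26)  [1]
  a=8: (8, -5, 22), (8, 5, 22)  [2]
  a=9: none
  a=10: (10, -9, 19), (10, -1, 17), (10, 1, 17), (10, 9, 19)  [4]
  a=11: (11, -5, 16), (11, 5, 16)  [2]
  a=12: none
  a=13: (13, -7, 14), (13, 7, 14)  [2]
  a=14..15: none
Total reduced forms: 1 + 2 + 2 + 2 + 1 + 2 + 4 + 2 + 2 = 18
h = 18

18


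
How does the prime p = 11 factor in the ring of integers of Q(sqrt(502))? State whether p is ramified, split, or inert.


K = Q(sqrt(502)). Since d mod 4 = 2, disc(K) = 2008.
Check p | disc: 2008 mod 11 = 6.
p does not divide disc. Compute Legendre symbol (d/p):
7^((11-1)/2) mod 11 = -1
(d/p) = -1, so p is inert: (p) stays prime with e=1, f=2, g=1.
Therefore p is inert.

inert


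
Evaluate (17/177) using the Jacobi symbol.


Compute (17/177) via quadratic reciprocity:
  reciprocity: (17/177) -> +(177/17)
  reduce: (7/17)
  reciprocity: (7/17) -> +(17/7)
  reduce: (3/7)
  reciprocity: (3/7) -> -(7/3)
  reduce: (1/3)
  (1/3) = 1
Product of signs = -1

-1


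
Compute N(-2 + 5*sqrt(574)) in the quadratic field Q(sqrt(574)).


N(a + b*sqrt(d)) = a^2 - d*b^2
= (-2)^2 - (574)*(5)^2
= 4 - 14350
= -14346

-14346


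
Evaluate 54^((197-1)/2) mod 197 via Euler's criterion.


p = 197 is prime and the exponent is (p-1)/2 = 98, so by Euler's criterion 54^98 = (54/197) = +1 or -1 mod 197.
Compute by square-and-multiply:
  98 = 64 + 32 + 2 (binary 1100010)
  Repeated squaring mod 197: 54^1 = 54, 54^2 = 158, 54^4 = 142, 54^8 = 70, 54^16 = 172, 54^32 = 34, 54^64 = 171
  54^98 = 54^64 * 54^32 * 54^2 = 171 * 34 * 158 mod 197
    171 * 34 = 5814 = 101 mod 197
    101 * 158 = 15958 = 1 mod 197
  54^98 = 1 mod 197
Result 1: 54 is a quadratic residue mod 197.
54^98 mod 197 = 1

1


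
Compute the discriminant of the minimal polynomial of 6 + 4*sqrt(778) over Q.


The element 6 + 4*sqrt(778) has minimal polynomial:
x^2 - 12*x - 12412
Discriminant = (-12)^2 - 4*(-12412)
= 144 + 49648
= 49792

49792


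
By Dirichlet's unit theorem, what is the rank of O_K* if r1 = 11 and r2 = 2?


By Dirichlet's unit theorem:
rank = r1 + r2 - 1
= 11 + 2 - 1
= 12

12


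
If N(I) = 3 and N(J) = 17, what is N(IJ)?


N(IJ) = N(I) * N(J)
= 3 * 17
= 51

51


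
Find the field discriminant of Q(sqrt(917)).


For K = Q(sqrt(d)) with d squarefree: disc(K) = d if d = 1 mod 4, and disc(K) = 4d if d = 2 or 3 mod 4.
Here d = 917, and d mod 4 = 1.
d = 1 mod 4 (O_K = Z[(1+sqrt(d))/2]), so disc(K) = d = 917

917


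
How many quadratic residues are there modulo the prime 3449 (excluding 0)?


For prime p, the number of non-zero quadratic residues is (p-1)/2.
= (3449-1)/2
= 1724

1724


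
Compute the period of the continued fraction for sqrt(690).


Run the CF algorithm for sqrt(690).
a_0 = floor(sqrt(690)) = 26; set m_0=0, q_0=1.
Recurrence: m' = q*a - m,  q' = (d - m'^2)/q,  a' = floor((a_0 + m')/q').
  step 1: m=26, q=14, a=3
  step 2: m=16, q=31, a=1
  step 3: m=15, q=15, a=2
  step 4: m=15, q=31, a=1
  step 5: m=16, q=14, a=3
  step 6: m=26, q=1, a=52
a_6 = 2*a_0 = 52, so the period closes here.
sqrt(690) = [26; 3, 1, 2, 1, 3, 52]
Period length = 6

6


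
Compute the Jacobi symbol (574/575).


Compute (574/575) via quadratic reciprocity:
  pull out 2: (2/575) = +1  (since 575 mod 8 = 7)
  reciprocity: (287/575) -> -(575/287)
  reduce: (1/287)
  (1/287) = 1
Product of signs = -1

-1


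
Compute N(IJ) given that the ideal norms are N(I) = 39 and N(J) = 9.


N(IJ) = N(I) * N(J)
= 39 * 9
= 351

351


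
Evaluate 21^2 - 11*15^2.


x^2 - d*y^2
= 21^2 - 11*15^2
= 441 - 2475
= -2034

-2034


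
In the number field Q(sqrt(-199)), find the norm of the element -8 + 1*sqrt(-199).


N(a + b*sqrt(d)) = a^2 - d*b^2
= (-8)^2 - (-199)*(1)^2
= 64 + 199
= 263

263
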